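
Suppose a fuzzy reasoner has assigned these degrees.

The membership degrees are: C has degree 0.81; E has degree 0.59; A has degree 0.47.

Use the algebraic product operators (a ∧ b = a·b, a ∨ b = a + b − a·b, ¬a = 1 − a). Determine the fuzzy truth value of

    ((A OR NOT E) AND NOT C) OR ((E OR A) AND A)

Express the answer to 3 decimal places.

NOT E = 1 − 0.5900 = 0.4100
A OR NOT E = a + b − a·b on (0.4700, 0.4100) = 0.6873
NOT C = 1 − 0.8100 = 0.1900
(A OR NOT E) AND NOT C = a·b on (0.6873, 0.1900) = 0.1306
E OR A = a + b − a·b on (0.5900, 0.4700) = 0.7827
(E OR A) AND A = a·b on (0.7827, 0.4700) = 0.3679
((A OR NOT E) AND NOT C) OR ((E OR A) AND A) = a + b − a·b on (0.1306, 0.3679) = 0.4504

0.450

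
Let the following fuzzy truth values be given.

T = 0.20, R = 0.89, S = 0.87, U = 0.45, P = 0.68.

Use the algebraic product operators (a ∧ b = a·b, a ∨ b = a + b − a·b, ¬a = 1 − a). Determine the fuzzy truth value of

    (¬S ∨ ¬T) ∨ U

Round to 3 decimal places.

¬S = 1 − 0.8700 = 0.1300
¬T = 1 − 0.2000 = 0.8000
¬S ∨ ¬T = a + b − a·b on (0.1300, 0.8000) = 0.8260
(¬S ∨ ¬T) ∨ U = a + b − a·b on (0.8260, 0.4500) = 0.9043

0.904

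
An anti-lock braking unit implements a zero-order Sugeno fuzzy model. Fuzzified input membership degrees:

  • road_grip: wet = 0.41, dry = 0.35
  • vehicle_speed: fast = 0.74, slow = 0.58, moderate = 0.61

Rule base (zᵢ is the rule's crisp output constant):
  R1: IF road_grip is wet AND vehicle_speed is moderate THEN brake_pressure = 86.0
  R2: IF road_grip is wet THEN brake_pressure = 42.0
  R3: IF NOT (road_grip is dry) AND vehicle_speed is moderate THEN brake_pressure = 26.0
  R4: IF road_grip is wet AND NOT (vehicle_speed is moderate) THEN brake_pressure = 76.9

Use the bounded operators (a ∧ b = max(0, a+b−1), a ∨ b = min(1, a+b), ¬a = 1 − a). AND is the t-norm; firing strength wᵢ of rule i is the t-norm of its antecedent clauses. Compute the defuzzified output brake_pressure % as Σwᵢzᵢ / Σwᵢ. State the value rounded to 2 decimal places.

R1 (z=86.0): wet=0.41, moderate=0.61; AND[max(0, a+b−1)] → w = 0.02
R2 (z=42.0): wet=0.41 → w = 0.41
R3 (z=26.0): ¬dry=1−0.35=0.65, moderate=0.61; AND[max(0, a+b−1)] → w = 0.26
R4 (z=76.9): wet=0.41, ¬moderate=1−0.61=0.39; AND[max(0, a+b−1)] → w = 0.00
Weighted average = (0.02·86.0 + 0.41·42.0 + 0.26·26.0 + 0.00·76.9) / (0.02 + 0.41 + 0.26 + 0.00)
  = 25.7000 / 0.6900 = 37.25

37.25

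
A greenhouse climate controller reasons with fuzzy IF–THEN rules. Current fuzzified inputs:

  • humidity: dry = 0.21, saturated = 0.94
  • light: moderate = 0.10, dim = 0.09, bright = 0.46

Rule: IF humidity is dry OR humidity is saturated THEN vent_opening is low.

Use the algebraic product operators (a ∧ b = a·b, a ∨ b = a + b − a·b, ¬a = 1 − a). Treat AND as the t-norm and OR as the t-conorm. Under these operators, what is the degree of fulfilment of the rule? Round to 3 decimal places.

0.953

firing strength: dry=0.21, saturated=0.94; OR[a + b − a·b] → w = 0.9526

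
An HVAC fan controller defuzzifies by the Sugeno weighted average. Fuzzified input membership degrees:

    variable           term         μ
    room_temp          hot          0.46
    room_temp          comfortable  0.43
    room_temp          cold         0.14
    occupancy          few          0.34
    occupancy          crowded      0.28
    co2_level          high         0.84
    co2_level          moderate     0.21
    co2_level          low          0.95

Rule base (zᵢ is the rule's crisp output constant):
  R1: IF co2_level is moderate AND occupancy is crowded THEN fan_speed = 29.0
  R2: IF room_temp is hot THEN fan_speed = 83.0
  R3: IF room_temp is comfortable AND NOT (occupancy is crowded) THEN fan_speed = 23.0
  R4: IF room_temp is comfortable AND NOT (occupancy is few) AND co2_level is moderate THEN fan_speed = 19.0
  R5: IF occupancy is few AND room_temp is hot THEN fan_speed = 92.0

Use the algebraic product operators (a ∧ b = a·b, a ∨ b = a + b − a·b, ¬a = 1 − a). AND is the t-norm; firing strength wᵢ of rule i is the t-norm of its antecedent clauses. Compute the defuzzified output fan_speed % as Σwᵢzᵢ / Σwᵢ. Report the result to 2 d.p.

59.87

R1 (z=29.0): moderate=0.21, crowded=0.28; AND[a·b] → w = 0.0588
R2 (z=83.0): hot=0.46 → w = 0.4600
R3 (z=23.0): comfortable=0.43, ¬crowded=1−0.28=0.72; AND[a·b] → w = 0.3096
R4 (z=19.0): comfortable=0.43, ¬few=1−0.34=0.66, moderate=0.21; AND[a·b] → w = 0.0596
R5 (z=92.0): few=0.34, hot=0.46; AND[a·b] → w = 0.1564
Weighted average = (0.0588·29.0 + 0.4600·83.0 + 0.3096·23.0 + 0.0596·19.0 + 0.1564·92.0) / (0.0588 + 0.4600 + 0.3096 + 0.0596 + 0.1564)
  = 62.5272 / 1.0444 = 59.87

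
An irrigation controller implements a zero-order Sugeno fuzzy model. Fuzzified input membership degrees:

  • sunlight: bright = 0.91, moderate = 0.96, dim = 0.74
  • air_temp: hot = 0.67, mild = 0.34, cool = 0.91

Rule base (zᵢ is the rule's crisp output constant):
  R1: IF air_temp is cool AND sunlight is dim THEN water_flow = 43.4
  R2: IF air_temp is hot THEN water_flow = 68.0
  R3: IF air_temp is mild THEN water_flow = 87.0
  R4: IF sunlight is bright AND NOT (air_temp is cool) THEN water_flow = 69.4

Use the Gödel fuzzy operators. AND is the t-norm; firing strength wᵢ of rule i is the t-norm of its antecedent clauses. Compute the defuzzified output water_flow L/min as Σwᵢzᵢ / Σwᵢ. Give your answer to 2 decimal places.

R1 (z=43.4): cool=0.91, dim=0.74; AND[min(a, b)] → w = 0.74
R2 (z=68.0): hot=0.67 → w = 0.67
R3 (z=87.0): mild=0.34 → w = 0.34
R4 (z=69.4): bright=0.91, ¬cool=1−0.91=0.09; AND[min(a, b)] → w = 0.09
Weighted average = (0.74·43.4 + 0.67·68.0 + 0.34·87.0 + 0.09·69.4) / (0.74 + 0.67 + 0.34 + 0.09)
  = 113.5020 / 1.8400 = 61.69

61.69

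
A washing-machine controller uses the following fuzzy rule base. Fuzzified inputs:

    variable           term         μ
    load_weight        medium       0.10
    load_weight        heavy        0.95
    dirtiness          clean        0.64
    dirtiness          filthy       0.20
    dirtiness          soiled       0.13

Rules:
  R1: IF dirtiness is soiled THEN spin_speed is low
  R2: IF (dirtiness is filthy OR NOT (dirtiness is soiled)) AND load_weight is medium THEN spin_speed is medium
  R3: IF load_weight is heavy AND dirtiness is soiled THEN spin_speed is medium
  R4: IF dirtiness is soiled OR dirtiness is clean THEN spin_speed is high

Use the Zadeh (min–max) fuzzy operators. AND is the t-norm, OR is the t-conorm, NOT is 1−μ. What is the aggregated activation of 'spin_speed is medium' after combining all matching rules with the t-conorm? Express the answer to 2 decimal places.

0.13

R1: soiled=0.13 → w = 0.13
R2: (filthy=0.20 OR ¬soiled=1−0.13=0.87) = 0.87; AND[min(a, b)] with medium=0.10 → w = 0.10
R3: heavy=0.95, soiled=0.13; AND[min(a, b)] → w = 0.13
R4: soiled=0.13, clean=0.64; OR[max(a, b)] → w = 0.64
Rules with consequent 'medium': {R2, R3} → strengths 0.10, 0.13
Aggregate via t-conorm [max(a, b)]: 0.13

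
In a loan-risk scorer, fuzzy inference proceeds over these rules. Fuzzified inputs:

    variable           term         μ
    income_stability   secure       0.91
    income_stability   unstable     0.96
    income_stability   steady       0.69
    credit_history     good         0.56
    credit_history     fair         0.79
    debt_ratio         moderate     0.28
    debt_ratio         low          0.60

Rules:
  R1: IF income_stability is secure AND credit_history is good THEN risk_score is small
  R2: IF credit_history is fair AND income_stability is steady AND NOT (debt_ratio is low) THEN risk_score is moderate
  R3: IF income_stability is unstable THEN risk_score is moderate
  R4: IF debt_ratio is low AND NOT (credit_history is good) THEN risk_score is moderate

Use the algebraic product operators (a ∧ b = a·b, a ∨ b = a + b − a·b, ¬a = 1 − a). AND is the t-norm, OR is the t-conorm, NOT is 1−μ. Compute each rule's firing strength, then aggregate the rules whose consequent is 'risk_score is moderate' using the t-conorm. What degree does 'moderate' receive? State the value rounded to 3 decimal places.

0.977

R1: secure=0.91, good=0.56; AND[a·b] → w = 0.5096
R2: fair=0.79, steady=0.69, ¬low=1−0.60=0.40; AND[a·b] → w = 0.2180
R3: unstable=0.96 → w = 0.9600
R4: low=0.60, ¬good=1−0.56=0.44; AND[a·b] → w = 0.2640
Rules with consequent 'moderate': {R2, R3, R4} → strengths 0.2180, 0.9600, 0.2640
Aggregate via t-conorm [a + b − a·b]: 0.9770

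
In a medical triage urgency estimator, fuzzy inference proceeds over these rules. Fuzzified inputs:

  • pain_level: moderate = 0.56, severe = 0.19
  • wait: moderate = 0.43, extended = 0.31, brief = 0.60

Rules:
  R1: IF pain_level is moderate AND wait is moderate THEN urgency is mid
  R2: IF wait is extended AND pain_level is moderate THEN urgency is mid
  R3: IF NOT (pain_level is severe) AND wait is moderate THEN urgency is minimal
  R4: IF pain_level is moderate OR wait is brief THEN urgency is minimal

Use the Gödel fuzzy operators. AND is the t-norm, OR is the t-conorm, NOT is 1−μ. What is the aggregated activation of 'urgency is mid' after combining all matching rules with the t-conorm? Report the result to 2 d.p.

R1: moderate=0.56, moderate=0.43; AND[min(a, b)] → w = 0.43
R2: extended=0.31, moderate=0.56; AND[min(a, b)] → w = 0.31
R3: ¬severe=1−0.19=0.81, moderate=0.43; AND[min(a, b)] → w = 0.43
R4: moderate=0.56, brief=0.60; OR[max(a, b)] → w = 0.60
Rules with consequent 'mid': {R1, R2} → strengths 0.43, 0.31
Aggregate via t-conorm [max(a, b)]: 0.43

0.43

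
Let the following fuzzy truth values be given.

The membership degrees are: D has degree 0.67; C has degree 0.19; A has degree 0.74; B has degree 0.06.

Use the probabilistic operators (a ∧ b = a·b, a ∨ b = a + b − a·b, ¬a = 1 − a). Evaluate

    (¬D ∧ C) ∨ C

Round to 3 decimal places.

¬D = 1 − 0.6700 = 0.3300
¬D ∧ C = a·b on (0.3300, 0.1900) = 0.0627
(¬D ∧ C) ∨ C = a + b − a·b on (0.0627, 0.1900) = 0.2408

0.241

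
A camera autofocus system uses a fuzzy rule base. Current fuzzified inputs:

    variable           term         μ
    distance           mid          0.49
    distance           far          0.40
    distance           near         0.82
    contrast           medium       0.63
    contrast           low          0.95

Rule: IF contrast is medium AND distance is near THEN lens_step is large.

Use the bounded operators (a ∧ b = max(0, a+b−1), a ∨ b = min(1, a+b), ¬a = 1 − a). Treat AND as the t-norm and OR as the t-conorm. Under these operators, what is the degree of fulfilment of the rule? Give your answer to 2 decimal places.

0.45

firing strength: medium=0.63, near=0.82; AND[max(0, a+b−1)] → w = 0.45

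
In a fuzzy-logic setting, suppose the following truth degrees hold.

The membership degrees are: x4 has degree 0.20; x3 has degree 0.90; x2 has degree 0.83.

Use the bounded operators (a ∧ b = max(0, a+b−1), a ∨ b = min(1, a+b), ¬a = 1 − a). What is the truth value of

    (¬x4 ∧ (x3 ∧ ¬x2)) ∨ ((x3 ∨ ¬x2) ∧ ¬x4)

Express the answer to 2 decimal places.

0.80

¬x4 = 1 − 0.20 = 0.80
¬x2 = 1 − 0.83 = 0.17
x3 ∧ ¬x2 = max(0, a+b−1) on (0.90, 0.17) = 0.07
¬x4 ∧ (x3 ∧ ¬x2) = max(0, a+b−1) on (0.80, 0.07) = 0.00
¬x2 = 1 − 0.83 = 0.17
x3 ∨ ¬x2 = min(1, a+b) on (0.90, 0.17) = 1.00
¬x4 = 1 − 0.20 = 0.80
(x3 ∨ ¬x2) ∧ ¬x4 = max(0, a+b−1) on (1.00, 0.80) = 0.80
(¬x4 ∧ (x3 ∧ ¬x2)) ∨ ((x3 ∨ ¬x2) ∧ ¬x4) = min(1, a+b) on (0.00, 0.80) = 0.80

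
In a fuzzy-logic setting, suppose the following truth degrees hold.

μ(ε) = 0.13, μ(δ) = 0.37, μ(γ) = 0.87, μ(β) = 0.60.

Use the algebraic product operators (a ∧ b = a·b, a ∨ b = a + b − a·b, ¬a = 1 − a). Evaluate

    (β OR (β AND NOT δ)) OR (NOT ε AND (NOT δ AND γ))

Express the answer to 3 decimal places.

NOT δ = 1 − 0.3700 = 0.6300
β AND NOT δ = a·b on (0.6000, 0.6300) = 0.3780
β OR (β AND NOT δ) = a + b − a·b on (0.6000, 0.3780) = 0.7512
NOT ε = 1 − 0.1300 = 0.8700
NOT δ = 1 − 0.3700 = 0.6300
NOT δ AND γ = a·b on (0.6300, 0.8700) = 0.5481
NOT ε AND (NOT δ AND γ) = a·b on (0.8700, 0.5481) = 0.4768
(β OR (β AND NOT δ)) OR (NOT ε AND (NOT δ AND γ)) = a + b − a·b on (0.7512, 0.4768) = 0.8698

0.870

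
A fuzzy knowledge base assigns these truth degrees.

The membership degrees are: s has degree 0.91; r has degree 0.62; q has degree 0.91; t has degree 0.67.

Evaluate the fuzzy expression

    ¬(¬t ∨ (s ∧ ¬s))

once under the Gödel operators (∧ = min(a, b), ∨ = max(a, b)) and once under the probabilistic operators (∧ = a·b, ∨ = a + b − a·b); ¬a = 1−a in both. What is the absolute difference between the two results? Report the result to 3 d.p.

Under Gödel:
  ¬t = 1 − 0.67 = 0.33
  ¬s = 1 − 0.91 = 0.09
  s ∧ ¬s = min(a, b) on (0.91, 0.09) = 0.09
  ¬t ∨ (s ∧ ¬s) = max(a, b) on (0.33, 0.09) = 0.33
  ¬(¬t ∨ (s ∧ ¬s)) = 1 − 0.33 = 0.67
  → value = 0.6700
Under probabilistic:
  ¬t = 1 − 0.6700 = 0.3300
  ¬s = 1 − 0.9100 = 0.0900
  s ∧ ¬s = a·b on (0.9100, 0.0900) = 0.0819
  ¬t ∨ (s ∧ ¬s) = a + b − a·b on (0.3300, 0.0819) = 0.3849
  ¬(¬t ∨ (s ∧ ¬s)) = 1 − 0.3849 = 0.6151
  → value = 0.6151
|0.6700 − 0.6151| = 0.055

0.055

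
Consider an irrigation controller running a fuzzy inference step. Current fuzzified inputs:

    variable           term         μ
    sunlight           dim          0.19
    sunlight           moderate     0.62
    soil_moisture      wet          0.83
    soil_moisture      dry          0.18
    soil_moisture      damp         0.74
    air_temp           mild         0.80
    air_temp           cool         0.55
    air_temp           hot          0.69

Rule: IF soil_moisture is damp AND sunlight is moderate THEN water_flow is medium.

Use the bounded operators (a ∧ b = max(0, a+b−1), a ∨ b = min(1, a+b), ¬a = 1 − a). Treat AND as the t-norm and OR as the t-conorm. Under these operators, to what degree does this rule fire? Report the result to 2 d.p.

firing strength: damp=0.74, moderate=0.62; AND[max(0, a+b−1)] → w = 0.36

0.36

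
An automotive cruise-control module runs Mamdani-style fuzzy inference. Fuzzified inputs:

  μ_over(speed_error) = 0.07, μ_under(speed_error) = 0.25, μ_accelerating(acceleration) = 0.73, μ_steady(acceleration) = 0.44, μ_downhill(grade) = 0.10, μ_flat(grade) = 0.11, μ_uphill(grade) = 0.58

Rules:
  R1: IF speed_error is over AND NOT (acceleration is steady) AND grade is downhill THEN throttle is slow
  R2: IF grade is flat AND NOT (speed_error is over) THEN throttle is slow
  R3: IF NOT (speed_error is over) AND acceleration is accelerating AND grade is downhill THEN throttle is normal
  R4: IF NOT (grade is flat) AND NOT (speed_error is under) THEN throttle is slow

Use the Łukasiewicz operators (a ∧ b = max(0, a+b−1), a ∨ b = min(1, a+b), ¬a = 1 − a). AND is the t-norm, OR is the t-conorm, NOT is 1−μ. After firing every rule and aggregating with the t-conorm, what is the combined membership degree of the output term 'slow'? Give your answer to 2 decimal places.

R1: over=0.07, ¬steady=1−0.44=0.56, downhill=0.10; AND[max(0, a+b−1)] → w = 0.00
R2: flat=0.11, ¬over=1−0.07=0.93; AND[max(0, a+b−1)] → w = 0.04
R3: ¬over=1−0.07=0.93, accelerating=0.73, downhill=0.10; AND[max(0, a+b−1)] → w = 0.00
R4: ¬flat=1−0.11=0.89, ¬under=1−0.25=0.75; AND[max(0, a+b−1)] → w = 0.64
Rules with consequent 'slow': {R1, R2, R4} → strengths 0.00, 0.04, 0.64
Aggregate via t-conorm [min(1, a+b)]: 0.68

0.68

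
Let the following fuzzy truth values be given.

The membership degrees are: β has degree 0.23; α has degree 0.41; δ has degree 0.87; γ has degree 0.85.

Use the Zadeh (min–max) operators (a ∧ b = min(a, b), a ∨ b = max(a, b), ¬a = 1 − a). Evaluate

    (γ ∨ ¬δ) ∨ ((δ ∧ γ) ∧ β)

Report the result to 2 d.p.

0.85

¬δ = 1 − 0.87 = 0.13
γ ∨ ¬δ = max(a, b) on (0.85, 0.13) = 0.85
δ ∧ γ = min(a, b) on (0.87, 0.85) = 0.85
(δ ∧ γ) ∧ β = min(a, b) on (0.85, 0.23) = 0.23
(γ ∨ ¬δ) ∨ ((δ ∧ γ) ∧ β) = max(a, b) on (0.85, 0.23) = 0.85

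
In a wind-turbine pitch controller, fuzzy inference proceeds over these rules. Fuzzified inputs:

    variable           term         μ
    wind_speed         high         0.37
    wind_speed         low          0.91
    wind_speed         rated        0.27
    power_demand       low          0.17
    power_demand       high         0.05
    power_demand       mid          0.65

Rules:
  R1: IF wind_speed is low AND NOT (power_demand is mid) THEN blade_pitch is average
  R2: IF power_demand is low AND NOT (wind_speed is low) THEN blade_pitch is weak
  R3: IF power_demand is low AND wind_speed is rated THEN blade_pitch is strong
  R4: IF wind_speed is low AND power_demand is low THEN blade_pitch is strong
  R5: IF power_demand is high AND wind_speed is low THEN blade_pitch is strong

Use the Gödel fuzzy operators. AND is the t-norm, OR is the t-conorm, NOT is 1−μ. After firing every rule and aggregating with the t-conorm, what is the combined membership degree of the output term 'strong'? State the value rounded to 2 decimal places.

R1: low=0.91, ¬mid=1−0.65=0.35; AND[min(a, b)] → w = 0.35
R2: low=0.17, ¬low=1−0.91=0.09; AND[min(a, b)] → w = 0.09
R3: low=0.17, rated=0.27; AND[min(a, b)] → w = 0.17
R4: low=0.91, low=0.17; AND[min(a, b)] → w = 0.17
R5: high=0.05, low=0.91; AND[min(a, b)] → w = 0.05
Rules with consequent 'strong': {R3, R4, R5} → strengths 0.17, 0.17, 0.05
Aggregate via t-conorm [max(a, b)]: 0.17

0.17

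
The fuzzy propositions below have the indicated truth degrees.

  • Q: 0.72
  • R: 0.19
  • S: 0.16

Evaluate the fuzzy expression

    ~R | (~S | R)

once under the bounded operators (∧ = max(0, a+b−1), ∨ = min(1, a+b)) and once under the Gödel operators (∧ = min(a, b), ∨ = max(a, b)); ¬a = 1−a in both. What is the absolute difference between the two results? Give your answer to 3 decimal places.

0.160

Under bounded:
  ~R = 1 − 0.19 = 0.81
  ~S = 1 − 0.16 = 0.84
  ~S | R = min(1, a+b) on (0.84, 0.19) = 1.00
  ~R | (~S | R) = min(1, a+b) on (0.81, 1.00) = 1.00
  → value = 1.0000
Under Gödel:
  ~R = 1 − 0.19 = 0.81
  ~S = 1 − 0.16 = 0.84
  ~S | R = max(a, b) on (0.84, 0.19) = 0.84
  ~R | (~S | R) = max(a, b) on (0.81, 0.84) = 0.84
  → value = 0.8400
|1.0000 − 0.8400| = 0.160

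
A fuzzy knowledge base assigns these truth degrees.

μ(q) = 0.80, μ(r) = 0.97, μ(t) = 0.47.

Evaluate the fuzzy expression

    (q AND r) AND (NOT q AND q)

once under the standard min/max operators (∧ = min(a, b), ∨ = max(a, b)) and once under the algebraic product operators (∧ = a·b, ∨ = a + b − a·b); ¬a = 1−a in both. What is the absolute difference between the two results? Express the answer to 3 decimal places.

0.076

Under standard min/max:
  q AND r = min(a, b) on (0.80, 0.97) = 0.80
  NOT q = 1 − 0.80 = 0.20
  NOT q AND q = min(a, b) on (0.20, 0.80) = 0.20
  (q AND r) AND (NOT q AND q) = min(a, b) on (0.80, 0.20) = 0.20
  → value = 0.2000
Under algebraic product:
  q AND r = a·b on (0.8000, 0.9700) = 0.7760
  NOT q = 1 − 0.8000 = 0.2000
  NOT q AND q = a·b on (0.2000, 0.8000) = 0.1600
  (q AND r) AND (NOT q AND q) = a·b on (0.7760, 0.1600) = 0.1242
  → value = 0.1242
|0.2000 − 0.1242| = 0.076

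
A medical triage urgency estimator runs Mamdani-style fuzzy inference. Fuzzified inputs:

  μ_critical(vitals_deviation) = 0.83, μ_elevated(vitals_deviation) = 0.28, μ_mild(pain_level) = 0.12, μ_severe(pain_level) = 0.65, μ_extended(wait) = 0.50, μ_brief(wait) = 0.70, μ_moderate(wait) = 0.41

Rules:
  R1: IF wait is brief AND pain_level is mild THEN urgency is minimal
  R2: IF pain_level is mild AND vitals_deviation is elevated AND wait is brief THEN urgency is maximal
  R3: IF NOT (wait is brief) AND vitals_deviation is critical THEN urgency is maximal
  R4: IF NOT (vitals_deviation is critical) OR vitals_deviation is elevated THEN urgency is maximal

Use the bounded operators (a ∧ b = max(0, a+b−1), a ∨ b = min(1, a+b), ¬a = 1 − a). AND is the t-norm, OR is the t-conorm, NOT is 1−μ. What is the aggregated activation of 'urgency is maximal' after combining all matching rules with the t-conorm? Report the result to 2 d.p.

R1: brief=0.70, mild=0.12; AND[max(0, a+b−1)] → w = 0.00
R2: mild=0.12, elevated=0.28, brief=0.70; AND[max(0, a+b−1)] → w = 0.00
R3: ¬brief=1−0.70=0.30, critical=0.83; AND[max(0, a+b−1)] → w = 0.13
R4: ¬critical=1−0.83=0.17, elevated=0.28; OR[min(1, a+b)] → w = 0.45
Rules with consequent 'maximal': {R2, R3, R4} → strengths 0.00, 0.13, 0.45
Aggregate via t-conorm [min(1, a+b)]: 0.58

0.58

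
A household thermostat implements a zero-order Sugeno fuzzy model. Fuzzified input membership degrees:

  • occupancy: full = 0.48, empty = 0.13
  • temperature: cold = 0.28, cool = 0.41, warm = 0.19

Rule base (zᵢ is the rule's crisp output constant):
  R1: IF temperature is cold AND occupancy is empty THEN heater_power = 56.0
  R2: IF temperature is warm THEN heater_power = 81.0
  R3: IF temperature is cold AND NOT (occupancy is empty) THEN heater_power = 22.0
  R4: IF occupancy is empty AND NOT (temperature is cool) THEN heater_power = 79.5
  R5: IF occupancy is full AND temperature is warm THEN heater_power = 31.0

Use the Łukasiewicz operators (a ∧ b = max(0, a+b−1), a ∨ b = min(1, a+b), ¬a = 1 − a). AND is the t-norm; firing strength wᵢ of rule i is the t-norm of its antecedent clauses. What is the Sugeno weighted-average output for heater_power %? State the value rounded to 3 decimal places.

54.971

R1 (z=56.0): cold=0.28, empty=0.13; AND[max(0, a+b−1)] → w = 0.00
R2 (z=81.0): warm=0.19 → w = 0.19
R3 (z=22.0): cold=0.28, ¬empty=1−0.13=0.87; AND[max(0, a+b−1)] → w = 0.15
R4 (z=79.5): empty=0.13, ¬cool=1−0.41=0.59; AND[max(0, a+b−1)] → w = 0.00
R5 (z=31.0): full=0.48, warm=0.19; AND[max(0, a+b−1)] → w = 0.00
Weighted average = (0.00·56.0 + 0.19·81.0 + 0.15·22.0 + 0.00·79.5 + 0.00·31.0) / (0.00 + 0.19 + 0.15 + 0.00 + 0.00)
  = 18.6900 / 0.3400 = 54.971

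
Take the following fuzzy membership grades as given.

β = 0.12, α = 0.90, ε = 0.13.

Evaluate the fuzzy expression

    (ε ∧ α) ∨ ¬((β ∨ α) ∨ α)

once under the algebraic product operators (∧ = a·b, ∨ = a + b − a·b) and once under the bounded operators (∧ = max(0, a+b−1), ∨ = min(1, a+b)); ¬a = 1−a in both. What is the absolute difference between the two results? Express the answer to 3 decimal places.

0.095

Under algebraic product:
  ε ∧ α = a·b on (0.1300, 0.9000) = 0.1170
  β ∨ α = a + b − a·b on (0.1200, 0.9000) = 0.9120
  (β ∨ α) ∨ α = a + b − a·b on (0.9120, 0.9000) = 0.9912
  ¬((β ∨ α) ∨ α) = 1 − 0.9912 = 0.0088
  (ε ∧ α) ∨ ¬((β ∨ α) ∨ α) = a + b − a·b on (0.1170, 0.0088) = 0.1248
  → value = 0.1248
Under bounded:
  ε ∧ α = max(0, a+b−1) on (0.13, 0.90) = 0.03
  β ∨ α = min(1, a+b) on (0.12, 0.90) = 1.00
  (β ∨ α) ∨ α = min(1, a+b) on (1.00, 0.90) = 1.00
  ¬((β ∨ α) ∨ α) = 1 − 1.00 = 0.00
  (ε ∧ α) ∨ ¬((β ∨ α) ∨ α) = min(1, a+b) on (0.03, 0.00) = 0.03
  → value = 0.0300
|0.1248 − 0.0300| = 0.095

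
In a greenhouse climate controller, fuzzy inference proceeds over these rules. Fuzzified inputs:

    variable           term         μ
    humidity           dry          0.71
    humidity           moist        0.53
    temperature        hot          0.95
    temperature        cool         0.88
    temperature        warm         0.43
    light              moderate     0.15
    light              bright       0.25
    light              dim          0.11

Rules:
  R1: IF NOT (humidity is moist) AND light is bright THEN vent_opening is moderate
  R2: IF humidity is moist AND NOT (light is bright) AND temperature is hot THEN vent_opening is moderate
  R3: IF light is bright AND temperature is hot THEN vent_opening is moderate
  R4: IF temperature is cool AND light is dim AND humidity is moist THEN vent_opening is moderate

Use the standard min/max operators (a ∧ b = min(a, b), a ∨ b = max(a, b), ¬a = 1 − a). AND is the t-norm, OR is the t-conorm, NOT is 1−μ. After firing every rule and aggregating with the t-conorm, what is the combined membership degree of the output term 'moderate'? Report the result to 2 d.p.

0.53

R1: ¬moist=1−0.53=0.47, bright=0.25; AND[min(a, b)] → w = 0.25
R2: moist=0.53, ¬bright=1−0.25=0.75, hot=0.95; AND[min(a, b)] → w = 0.53
R3: bright=0.25, hot=0.95; AND[min(a, b)] → w = 0.25
R4: cool=0.88, dim=0.11, moist=0.53; AND[min(a, b)] → w = 0.11
Rules with consequent 'moderate': {R1, R2, R3, R4} → strengths 0.25, 0.53, 0.25, 0.11
Aggregate via t-conorm [max(a, b)]: 0.53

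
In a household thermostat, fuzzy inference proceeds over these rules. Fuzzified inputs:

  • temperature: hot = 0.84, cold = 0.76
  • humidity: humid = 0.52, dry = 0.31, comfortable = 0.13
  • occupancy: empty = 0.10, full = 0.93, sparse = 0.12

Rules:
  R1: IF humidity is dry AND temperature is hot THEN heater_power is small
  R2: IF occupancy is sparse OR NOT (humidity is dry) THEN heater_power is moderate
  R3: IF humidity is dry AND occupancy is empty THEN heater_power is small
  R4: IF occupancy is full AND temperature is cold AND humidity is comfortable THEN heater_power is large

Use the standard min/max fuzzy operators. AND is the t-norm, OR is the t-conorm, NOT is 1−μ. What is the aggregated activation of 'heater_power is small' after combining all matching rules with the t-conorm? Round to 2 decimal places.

R1: dry=0.31, hot=0.84; AND[min(a, b)] → w = 0.31
R2: sparse=0.12, ¬dry=1−0.31=0.69; OR[max(a, b)] → w = 0.69
R3: dry=0.31, empty=0.10; AND[min(a, b)] → w = 0.10
R4: full=0.93, cold=0.76, comfortable=0.13; AND[min(a, b)] → w = 0.13
Rules with consequent 'small': {R1, R3} → strengths 0.31, 0.10
Aggregate via t-conorm [max(a, b)]: 0.31

0.31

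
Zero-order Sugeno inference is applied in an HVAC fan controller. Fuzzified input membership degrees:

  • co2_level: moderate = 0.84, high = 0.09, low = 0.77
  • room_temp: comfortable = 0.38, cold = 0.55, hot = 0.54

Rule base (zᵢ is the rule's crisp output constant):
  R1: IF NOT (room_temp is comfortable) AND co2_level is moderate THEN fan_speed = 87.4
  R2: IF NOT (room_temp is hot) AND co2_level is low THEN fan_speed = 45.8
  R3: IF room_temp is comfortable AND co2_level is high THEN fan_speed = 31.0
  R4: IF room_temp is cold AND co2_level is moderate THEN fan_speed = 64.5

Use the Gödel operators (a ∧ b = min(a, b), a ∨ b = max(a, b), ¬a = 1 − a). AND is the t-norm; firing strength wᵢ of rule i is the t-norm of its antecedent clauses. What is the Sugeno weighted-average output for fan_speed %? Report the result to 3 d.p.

66.001

R1 (z=87.4): ¬comfortable=1−0.38=0.62, moderate=0.84; AND[min(a, b)] → w = 0.62
R2 (z=45.8): ¬hot=1−0.54=0.46, low=0.77; AND[min(a, b)] → w = 0.46
R3 (z=31.0): comfortable=0.38, high=0.09; AND[min(a, b)] → w = 0.09
R4 (z=64.5): cold=0.55, moderate=0.84; AND[min(a, b)] → w = 0.55
Weighted average = (0.62·87.4 + 0.46·45.8 + 0.09·31.0 + 0.55·64.5) / (0.62 + 0.46 + 0.09 + 0.55)
  = 113.5210 / 1.7200 = 66.001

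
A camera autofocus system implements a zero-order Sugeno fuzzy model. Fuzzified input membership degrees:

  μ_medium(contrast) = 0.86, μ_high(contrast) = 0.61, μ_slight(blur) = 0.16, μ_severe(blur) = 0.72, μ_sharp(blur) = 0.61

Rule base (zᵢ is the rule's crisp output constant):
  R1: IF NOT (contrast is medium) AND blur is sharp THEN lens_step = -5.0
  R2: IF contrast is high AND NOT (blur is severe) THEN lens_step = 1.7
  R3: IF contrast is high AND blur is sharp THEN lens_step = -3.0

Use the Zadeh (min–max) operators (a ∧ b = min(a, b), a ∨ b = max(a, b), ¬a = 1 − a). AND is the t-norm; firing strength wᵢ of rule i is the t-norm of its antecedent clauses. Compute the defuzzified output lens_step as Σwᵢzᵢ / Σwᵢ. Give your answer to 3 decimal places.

-1.994

R1 (z=-5.0): ¬medium=1−0.86=0.14, sharp=0.61; AND[min(a, b)] → w = 0.14
R2 (z=1.7): high=0.61, ¬severe=1−0.72=0.28; AND[min(a, b)] → w = 0.28
R3 (z=-3.0): high=0.61, sharp=0.61; AND[min(a, b)] → w = 0.61
Weighted average = (0.14·-5.0 + 0.28·1.7 + 0.61·-3.0) / (0.14 + 0.28 + 0.61)
  = -2.0540 / 1.0300 = -1.994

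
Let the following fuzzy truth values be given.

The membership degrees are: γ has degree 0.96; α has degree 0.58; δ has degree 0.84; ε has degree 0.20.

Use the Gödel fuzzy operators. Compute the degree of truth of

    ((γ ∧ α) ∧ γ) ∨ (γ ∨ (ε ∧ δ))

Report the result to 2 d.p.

γ ∧ α = min(a, b) on (0.96, 0.58) = 0.58
(γ ∧ α) ∧ γ = min(a, b) on (0.58, 0.96) = 0.58
ε ∧ δ = min(a, b) on (0.20, 0.84) = 0.20
γ ∨ (ε ∧ δ) = max(a, b) on (0.96, 0.20) = 0.96
((γ ∧ α) ∧ γ) ∨ (γ ∨ (ε ∧ δ)) = max(a, b) on (0.58, 0.96) = 0.96

0.96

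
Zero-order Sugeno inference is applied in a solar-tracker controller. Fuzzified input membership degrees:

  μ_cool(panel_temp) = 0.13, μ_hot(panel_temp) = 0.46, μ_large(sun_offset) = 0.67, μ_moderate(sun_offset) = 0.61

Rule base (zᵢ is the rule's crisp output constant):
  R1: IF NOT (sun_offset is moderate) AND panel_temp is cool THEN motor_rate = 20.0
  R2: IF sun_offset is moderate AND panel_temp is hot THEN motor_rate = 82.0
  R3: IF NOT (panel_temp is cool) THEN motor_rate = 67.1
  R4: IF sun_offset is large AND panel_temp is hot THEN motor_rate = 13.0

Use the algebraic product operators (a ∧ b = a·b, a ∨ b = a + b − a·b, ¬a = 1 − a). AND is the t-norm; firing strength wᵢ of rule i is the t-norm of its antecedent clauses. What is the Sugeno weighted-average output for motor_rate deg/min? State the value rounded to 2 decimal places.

R1 (z=20.0): ¬moderate=1−0.61=0.39, cool=0.13; AND[a·b] → w = 0.0507
R2 (z=82.0): moderate=0.61, hot=0.46; AND[a·b] → w = 0.2806
R3 (z=67.1): ¬cool=1−0.13=0.87 → w = 0.8700
R4 (z=13.0): large=0.67, hot=0.46; AND[a·b] → w = 0.3082
Weighted average = (0.0507·20.0 + 0.2806·82.0 + 0.8700·67.1 + 0.3082·13.0) / (0.0507 + 0.2806 + 0.8700 + 0.3082)
  = 86.4068 / 1.5095 = 57.24

57.24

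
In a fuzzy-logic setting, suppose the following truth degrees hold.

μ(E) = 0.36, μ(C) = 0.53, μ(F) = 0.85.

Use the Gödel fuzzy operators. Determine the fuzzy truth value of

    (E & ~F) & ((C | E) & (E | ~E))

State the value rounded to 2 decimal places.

0.15

~F = 1 − 0.85 = 0.15
E & ~F = min(a, b) on (0.36, 0.15) = 0.15
C | E = max(a, b) on (0.53, 0.36) = 0.53
~E = 1 − 0.36 = 0.64
E | ~E = max(a, b) on (0.36, 0.64) = 0.64
(C | E) & (E | ~E) = min(a, b) on (0.53, 0.64) = 0.53
(E & ~F) & ((C | E) & (E | ~E)) = min(a, b) on (0.15, 0.53) = 0.15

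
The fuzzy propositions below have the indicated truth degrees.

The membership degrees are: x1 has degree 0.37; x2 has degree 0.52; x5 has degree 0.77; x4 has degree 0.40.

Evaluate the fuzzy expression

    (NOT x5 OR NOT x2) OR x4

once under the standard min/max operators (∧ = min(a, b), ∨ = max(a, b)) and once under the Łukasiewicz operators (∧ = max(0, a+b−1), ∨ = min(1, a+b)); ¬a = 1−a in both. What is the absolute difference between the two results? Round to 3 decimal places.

Under standard min/max:
  NOT x5 = 1 − 0.77 = 0.23
  NOT x2 = 1 − 0.52 = 0.48
  NOT x5 OR NOT x2 = max(a, b) on (0.23, 0.48) = 0.48
  (NOT x5 OR NOT x2) OR x4 = max(a, b) on (0.48, 0.40) = 0.48
  → value = 0.4800
Under Łukasiewicz:
  NOT x5 = 1 − 0.77 = 0.23
  NOT x2 = 1 − 0.52 = 0.48
  NOT x5 OR NOT x2 = min(1, a+b) on (0.23, 0.48) = 0.71
  (NOT x5 OR NOT x2) OR x4 = min(1, a+b) on (0.71, 0.40) = 1.00
  → value = 1.0000
|0.4800 − 1.0000| = 0.520

0.520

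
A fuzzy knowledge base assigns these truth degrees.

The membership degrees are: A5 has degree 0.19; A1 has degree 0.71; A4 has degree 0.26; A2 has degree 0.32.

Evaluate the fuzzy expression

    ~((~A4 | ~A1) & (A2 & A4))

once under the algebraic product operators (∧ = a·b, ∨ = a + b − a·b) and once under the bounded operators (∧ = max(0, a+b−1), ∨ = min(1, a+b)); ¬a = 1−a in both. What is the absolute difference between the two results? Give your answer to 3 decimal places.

Under algebraic product:
  ~A4 = 1 − 0.2600 = 0.7400
  ~A1 = 1 − 0.7100 = 0.2900
  ~A4 | ~A1 = a + b − a·b on (0.7400, 0.2900) = 0.8154
  A2 & A4 = a·b on (0.3200, 0.2600) = 0.0832
  (~A4 | ~A1) & (A2 & A4) = a·b on (0.8154, 0.0832) = 0.0678
  ~((~A4 | ~A1) & (A2 & A4)) = 1 − 0.0678 = 0.9322
  → value = 0.9322
Under bounded:
  ~A4 = 1 − 0.26 = 0.74
  ~A1 = 1 − 0.71 = 0.29
  ~A4 | ~A1 = min(1, a+b) on (0.74, 0.29) = 1.00
  A2 & A4 = max(0, a+b−1) on (0.32, 0.26) = 0.00
  (~A4 | ~A1) & (A2 & A4) = max(0, a+b−1) on (1.00, 0.00) = 0.00
  ~((~A4 | ~A1) & (A2 & A4)) = 1 − 0.00 = 1.00
  → value = 1.0000
|0.9322 − 1.0000| = 0.068

0.068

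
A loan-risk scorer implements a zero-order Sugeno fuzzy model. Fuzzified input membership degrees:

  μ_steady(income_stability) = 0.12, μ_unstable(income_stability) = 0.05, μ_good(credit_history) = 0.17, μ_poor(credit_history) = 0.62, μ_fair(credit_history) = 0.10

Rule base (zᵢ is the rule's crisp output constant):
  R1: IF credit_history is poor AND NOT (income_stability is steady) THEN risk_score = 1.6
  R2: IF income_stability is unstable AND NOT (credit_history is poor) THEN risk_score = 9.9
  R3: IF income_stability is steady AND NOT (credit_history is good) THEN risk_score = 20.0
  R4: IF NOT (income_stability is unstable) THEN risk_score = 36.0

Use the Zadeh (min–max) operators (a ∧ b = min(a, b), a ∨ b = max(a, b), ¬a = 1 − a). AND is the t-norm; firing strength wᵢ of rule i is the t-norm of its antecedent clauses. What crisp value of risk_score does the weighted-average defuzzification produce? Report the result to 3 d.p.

R1 (z=1.6): poor=0.62, ¬steady=1−0.12=0.88; AND[min(a, b)] → w = 0.62
R2 (z=9.9): unstable=0.05, ¬poor=1−0.62=0.38; AND[min(a, b)] → w = 0.05
R3 (z=20.0): steady=0.12, ¬good=1−0.17=0.83; AND[min(a, b)] → w = 0.12
R4 (z=36.0): ¬unstable=1−0.05=0.95 → w = 0.95
Weighted average = (0.62·1.6 + 0.05·9.9 + 0.12·20.0 + 0.95·36.0) / (0.62 + 0.05 + 0.12 + 0.95)
  = 38.0870 / 1.7400 = 21.889

21.889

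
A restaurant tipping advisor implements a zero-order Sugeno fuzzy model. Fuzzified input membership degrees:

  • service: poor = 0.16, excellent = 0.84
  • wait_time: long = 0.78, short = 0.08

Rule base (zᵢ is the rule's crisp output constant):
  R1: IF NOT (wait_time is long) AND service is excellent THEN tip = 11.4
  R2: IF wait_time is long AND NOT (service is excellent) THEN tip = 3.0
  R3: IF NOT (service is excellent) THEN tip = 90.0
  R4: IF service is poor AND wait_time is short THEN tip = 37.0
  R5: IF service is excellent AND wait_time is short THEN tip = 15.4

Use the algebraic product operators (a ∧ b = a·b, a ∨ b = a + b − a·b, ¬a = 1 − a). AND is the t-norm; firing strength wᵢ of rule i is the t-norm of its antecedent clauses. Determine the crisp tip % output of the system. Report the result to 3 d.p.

R1 (z=11.4): ¬long=1−0.78=0.22, excellent=0.84; AND[a·b] → w = 0.1848
R2 (z=3.0): long=0.78, ¬excellent=1−0.84=0.16; AND[a·b] → w = 0.1248
R3 (z=90.0): ¬excellent=1−0.84=0.16 → w = 0.1600
R4 (z=37.0): poor=0.16, short=0.08; AND[a·b] → w = 0.0128
R5 (z=15.4): excellent=0.84, short=0.08; AND[a·b] → w = 0.0672
Weighted average = (0.1848·11.4 + 0.1248·3.0 + 0.1600·90.0 + 0.0128·37.0 + 0.0672·15.4) / (0.1848 + 0.1248 + 0.1600 + 0.0128 + 0.0672)
  = 18.3896 / 0.5496 = 33.460

33.460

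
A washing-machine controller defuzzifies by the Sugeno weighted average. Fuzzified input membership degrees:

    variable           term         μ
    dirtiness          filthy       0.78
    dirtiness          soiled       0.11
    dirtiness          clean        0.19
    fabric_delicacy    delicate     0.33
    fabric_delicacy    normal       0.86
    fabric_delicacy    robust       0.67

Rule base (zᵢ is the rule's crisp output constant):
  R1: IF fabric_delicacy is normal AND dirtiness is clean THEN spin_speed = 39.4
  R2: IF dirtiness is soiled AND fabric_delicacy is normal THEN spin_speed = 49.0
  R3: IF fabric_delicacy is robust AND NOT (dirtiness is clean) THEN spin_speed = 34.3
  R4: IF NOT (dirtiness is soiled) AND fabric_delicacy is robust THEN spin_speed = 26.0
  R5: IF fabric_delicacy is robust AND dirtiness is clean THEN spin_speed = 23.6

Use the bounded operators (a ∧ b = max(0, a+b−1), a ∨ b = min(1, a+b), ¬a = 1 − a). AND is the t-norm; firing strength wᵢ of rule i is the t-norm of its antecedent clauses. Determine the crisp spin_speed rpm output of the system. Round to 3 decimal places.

30.270

R1 (z=39.4): normal=0.86, clean=0.19; AND[max(0, a+b−1)] → w = 0.05
R2 (z=49.0): soiled=0.11, normal=0.86; AND[max(0, a+b−1)] → w = 0.00
R3 (z=34.3): robust=0.67, ¬clean=1−0.19=0.81; AND[max(0, a+b−1)] → w = 0.48
R4 (z=26.0): ¬soiled=1−0.11=0.89, robust=0.67; AND[max(0, a+b−1)] → w = 0.56
R5 (z=23.6): robust=0.67, clean=0.19; AND[max(0, a+b−1)] → w = 0.00
Weighted average = (0.05·39.4 + 0.00·49.0 + 0.48·34.3 + 0.56·26.0 + 0.00·23.6) / (0.05 + 0.00 + 0.48 + 0.56 + 0.00)
  = 32.9940 / 1.0900 = 30.270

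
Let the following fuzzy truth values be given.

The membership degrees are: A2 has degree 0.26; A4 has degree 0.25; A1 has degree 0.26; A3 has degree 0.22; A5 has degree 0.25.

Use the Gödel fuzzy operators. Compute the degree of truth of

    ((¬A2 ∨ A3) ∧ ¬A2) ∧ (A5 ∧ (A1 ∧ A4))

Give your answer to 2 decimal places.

0.25

¬A2 = 1 − 0.26 = 0.74
¬A2 ∨ A3 = max(a, b) on (0.74, 0.22) = 0.74
¬A2 = 1 − 0.26 = 0.74
(¬A2 ∨ A3) ∧ ¬A2 = min(a, b) on (0.74, 0.74) = 0.74
A1 ∧ A4 = min(a, b) on (0.26, 0.25) = 0.25
A5 ∧ (A1 ∧ A4) = min(a, b) on (0.25, 0.25) = 0.25
((¬A2 ∨ A3) ∧ ¬A2) ∧ (A5 ∧ (A1 ∧ A4)) = min(a, b) on (0.74, 0.25) = 0.25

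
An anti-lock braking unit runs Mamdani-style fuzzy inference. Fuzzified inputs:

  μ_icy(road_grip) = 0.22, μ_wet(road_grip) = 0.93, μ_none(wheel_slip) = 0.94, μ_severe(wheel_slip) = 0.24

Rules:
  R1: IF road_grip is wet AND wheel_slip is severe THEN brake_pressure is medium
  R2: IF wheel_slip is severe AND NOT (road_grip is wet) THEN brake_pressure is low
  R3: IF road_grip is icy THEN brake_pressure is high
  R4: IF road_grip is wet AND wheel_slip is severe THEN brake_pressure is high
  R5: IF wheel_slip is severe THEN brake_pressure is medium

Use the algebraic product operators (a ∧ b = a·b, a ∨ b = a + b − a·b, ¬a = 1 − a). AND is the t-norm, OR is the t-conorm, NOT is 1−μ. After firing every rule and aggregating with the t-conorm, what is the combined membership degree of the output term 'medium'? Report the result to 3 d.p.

R1: wet=0.93, severe=0.24; AND[a·b] → w = 0.2232
R2: severe=0.24, ¬wet=1−0.93=0.07; AND[a·b] → w = 0.0168
R3: icy=0.22 → w = 0.2200
R4: wet=0.93, severe=0.24; AND[a·b] → w = 0.2232
R5: severe=0.24 → w = 0.2400
Rules with consequent 'medium': {R1, R5} → strengths 0.2232, 0.2400
Aggregate via t-conorm [a + b − a·b]: 0.4096

0.410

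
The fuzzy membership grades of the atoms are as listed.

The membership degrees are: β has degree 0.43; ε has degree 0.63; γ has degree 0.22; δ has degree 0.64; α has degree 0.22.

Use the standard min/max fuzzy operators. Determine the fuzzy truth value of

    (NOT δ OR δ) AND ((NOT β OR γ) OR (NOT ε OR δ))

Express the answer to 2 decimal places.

0.64

NOT δ = 1 − 0.64 = 0.36
NOT δ OR δ = max(a, b) on (0.36, 0.64) = 0.64
NOT β = 1 − 0.43 = 0.57
NOT β OR γ = max(a, b) on (0.57, 0.22) = 0.57
NOT ε = 1 − 0.63 = 0.37
NOT ε OR δ = max(a, b) on (0.37, 0.64) = 0.64
(NOT β OR γ) OR (NOT ε OR δ) = max(a, b) on (0.57, 0.64) = 0.64
(NOT δ OR δ) AND ((NOT β OR γ) OR (NOT ε OR δ)) = min(a, b) on (0.64, 0.64) = 0.64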